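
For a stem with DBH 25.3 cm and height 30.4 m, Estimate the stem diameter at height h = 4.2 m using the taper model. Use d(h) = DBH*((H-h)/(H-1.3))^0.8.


Taper: d(h) = DBH * ((H - h) / (H - 1.3))^0.8
Numerator = H - h = 30.4 - 4.2 = 26.2 m
Denominator = H - 1.3 = 30.4 - 1.3 = 29.1 m
Ratio = 26.2 / 29.1 = 0.90034
d = 25.3 * 0.90034^0.8 = 23.3 cm

23.3


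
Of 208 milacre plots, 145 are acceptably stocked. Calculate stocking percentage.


Formula: Stocking % = stocked plots / total plots * 100
Stocking = 145 / 208 * 100
Stocking = 0.6971 * 100 = 69.7%

69.7


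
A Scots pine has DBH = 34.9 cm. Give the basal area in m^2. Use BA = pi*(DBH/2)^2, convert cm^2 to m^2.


Formula: BA = pi * (DBH/2)^2 / 10000  (cm^2 to m^2)
Radius = DBH/2 = 34.9/2 = 17.45 cm
BA = pi * 17.45^2 / 10000
   = 956.6228 cm^2 / 10000
   = 0.0957 m^2

0.0957


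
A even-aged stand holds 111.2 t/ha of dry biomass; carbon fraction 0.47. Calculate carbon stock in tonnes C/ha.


Formula: Carbon Stock = Biomass * Carbon Fraction
C = 111.2 t/ha * 0.47
C = 52.3 t C/ha

52.3


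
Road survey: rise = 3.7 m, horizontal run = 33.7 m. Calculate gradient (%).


Formula: Gradient = rise / run * 100
Gradient = 3.7 / 33.7 * 100 = 11.0%

11.0


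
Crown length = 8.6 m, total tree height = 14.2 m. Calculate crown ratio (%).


Formula: Crown Ratio = (Crown Length / Total Height) * 100
CR = (8.6 m / 14.2 m) * 100
CR = 0.6056 * 100 = 60.6%

60.6


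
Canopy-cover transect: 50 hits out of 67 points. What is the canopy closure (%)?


Formula: Canopy closure = covered points / total points * 100
Closure = 50 / 67 * 100
Closure = 0.7463 * 100 = 74.6%

74.6


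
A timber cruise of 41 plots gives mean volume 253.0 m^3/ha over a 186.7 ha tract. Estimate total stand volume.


Formula: Total Volume = Mean Volume per ha * Total Area
Total Volume = 253.0 m^3/ha * 186.7 ha
Total Volume = 47235 m^3

47235


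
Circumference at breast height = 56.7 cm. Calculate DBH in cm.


Formula: DBH = C / pi
DBH = 56.7 / pi
pi = 3.14159...
DBH = 18.0 cm

18.0


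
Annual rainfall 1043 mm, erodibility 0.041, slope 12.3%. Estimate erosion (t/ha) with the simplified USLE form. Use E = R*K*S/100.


Formula: E = R * K * S / 100  (simplified USLE)
R * K = 1043 * 0.041 = 42.763
E = 42.763 * 12.3 / 100 = 5.26 t/ha

5.26


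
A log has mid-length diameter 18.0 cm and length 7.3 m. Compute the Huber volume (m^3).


Huber: V = Am * L,  Am = pi*(Dm/200)^2
Am = pi*(18.0/200)^2 = 0.025447 m^2
V = 0.025447*7.3 = 0.1858 m^3

0.1858


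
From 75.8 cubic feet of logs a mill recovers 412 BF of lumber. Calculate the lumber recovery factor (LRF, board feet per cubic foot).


Formula: LRF = Lumber Output (BF) / Log Input (ft^3)
LRF = 412 BF / 75.8 ft^3
LRF = 5.44 BF/ft^3

5.44


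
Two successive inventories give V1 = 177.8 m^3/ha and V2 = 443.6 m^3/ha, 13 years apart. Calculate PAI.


Formula: PAI = (V_T2 - V_T1) / (T2 - T1)
Volume increment = 443.6 - 177.8 = 265.8 m^3/ha
PAI = 265.8 / 13 = 20.45 m^3/ha/year

20.45


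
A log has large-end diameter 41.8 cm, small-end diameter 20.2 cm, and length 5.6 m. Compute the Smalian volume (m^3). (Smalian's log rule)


Smalian: V = (A1 + A2)/2 * L,  A = pi*(D/200)^2
A1 = pi*(41.8/200)^2 = 0.137228 m^2
A2 = pi*(20.2/200)^2 = 0.032047 m^2
V = (0.137228+0.032047)/2*5.6 = 0.474 m^3

0.474


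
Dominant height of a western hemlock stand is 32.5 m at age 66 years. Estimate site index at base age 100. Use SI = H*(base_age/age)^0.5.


Formula: SI = H_dom * (base_age / age)^0.5
Age ratio = 100 / 66 = 1.51515
sqrt(age_ratio) = 1.23091
SI = 32.5 * 1.23091 = 40.0 m

40.0


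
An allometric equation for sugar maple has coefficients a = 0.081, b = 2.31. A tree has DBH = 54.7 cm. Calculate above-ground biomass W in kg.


Formula: W = a * DBH^b  (allometric power law)
DBH^b = 54.7^2.31 = 10345.4819
W = 0.081 * 10345.4819 = 838.0 kg

838.0


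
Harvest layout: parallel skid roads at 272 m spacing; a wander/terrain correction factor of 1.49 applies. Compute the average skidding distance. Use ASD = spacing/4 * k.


Formula: ASD = (spacing / 4) * correction
Uncorrected distance = spacing / 4 = 272 / 4 = 68 m
ASD = 68 * 1.49 = 101 m

101


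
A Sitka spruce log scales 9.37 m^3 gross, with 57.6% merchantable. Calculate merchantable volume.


Formula: MV = V_total * (merchantable_pct / 100)
Merchantable fraction = 57.6% / 100 = 0.576
MV = 9.37 m^3 * 0.576 = 5.397 m^3

5.397


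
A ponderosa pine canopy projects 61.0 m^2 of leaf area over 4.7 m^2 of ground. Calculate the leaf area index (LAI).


Formula: LAI = total leaf area / ground area  (dimensionless)
LAI = 61.0 m^2 / 4.7 m^2
LAI = 12.98

12.98


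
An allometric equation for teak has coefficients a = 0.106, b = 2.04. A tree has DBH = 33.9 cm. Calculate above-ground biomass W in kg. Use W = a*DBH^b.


Formula: W = a * DBH^b  (allometric power law)
DBH^b = 33.9^2.04 = 1323.1448
W = 0.106 * 1323.1448 = 140.3 kg

140.3


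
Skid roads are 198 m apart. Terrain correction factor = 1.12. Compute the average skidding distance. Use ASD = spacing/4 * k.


Formula: ASD = (spacing / 4) * correction
Uncorrected distance = spacing / 4 = 198 / 4 = 49.5 m
ASD = 49.5 * 1.12 = 55 m

55


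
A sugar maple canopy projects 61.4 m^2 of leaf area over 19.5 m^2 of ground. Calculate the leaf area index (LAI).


Formula: LAI = total leaf area / ground area  (dimensionless)
LAI = 61.4 m^2 / 19.5 m^2
LAI = 3.15

3.15


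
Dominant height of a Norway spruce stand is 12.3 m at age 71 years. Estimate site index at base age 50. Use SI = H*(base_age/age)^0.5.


Formula: SI = H_dom * (base_age / age)^0.5
Age ratio = 50 / 71 = 0.70423
sqrt(age_ratio) = 0.83918
SI = 12.3 * 0.83918 = 10.3 m

10.3


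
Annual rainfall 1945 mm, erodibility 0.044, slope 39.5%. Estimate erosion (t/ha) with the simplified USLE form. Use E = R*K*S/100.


Formula: E = R * K * S / 100  (simplified USLE)
R * K = 1945 * 0.044 = 85.58
E = 85.58 * 39.5 / 100 = 33.8 t/ha

33.8


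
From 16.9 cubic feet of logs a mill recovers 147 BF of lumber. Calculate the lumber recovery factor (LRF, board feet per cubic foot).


Formula: LRF = Lumber Output (BF) / Log Input (ft^3)
LRF = 147 BF / 16.9 ft^3
LRF = 8.7 BF/ft^3

8.7


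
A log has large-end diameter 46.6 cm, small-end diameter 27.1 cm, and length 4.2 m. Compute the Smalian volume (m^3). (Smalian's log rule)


Smalian: V = (A1 + A2)/2 * L,  A = pi*(D/200)^2
A1 = pi*(46.6/200)^2 = 0.170554 m^2
A2 = pi*(27.1/200)^2 = 0.05768 m^2
V = (0.170554+0.05768)/2*4.2 = 0.4793 m^3

0.4793


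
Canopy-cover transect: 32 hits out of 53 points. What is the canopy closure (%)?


Formula: Canopy closure = covered points / total points * 100
Closure = 32 / 53 * 100
Closure = 0.6038 * 100 = 60.4%

60.4


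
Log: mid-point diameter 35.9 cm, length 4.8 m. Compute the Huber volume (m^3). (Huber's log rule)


Huber: V = Am * L,  Am = pi*(Dm/200)^2
Am = pi*(35.9/200)^2 = 0.101223 m^2
V = 0.101223*4.8 = 0.4859 m^3

0.4859


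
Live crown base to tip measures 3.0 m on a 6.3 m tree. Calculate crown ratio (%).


Formula: Crown Ratio = (Crown Length / Total Height) * 100
CR = (3.0 m / 6.3 m) * 100
CR = 0.4762 * 100 = 47.6%

47.6


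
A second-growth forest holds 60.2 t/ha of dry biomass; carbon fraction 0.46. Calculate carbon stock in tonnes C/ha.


Formula: Carbon Stock = Biomass * Carbon Fraction
C = 60.2 t/ha * 0.46
C = 27.7 t C/ha

27.7


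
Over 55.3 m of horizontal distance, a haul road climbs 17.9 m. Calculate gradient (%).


Formula: Gradient = rise / run * 100
Gradient = 17.9 / 55.3 * 100 = 32.4%

32.4


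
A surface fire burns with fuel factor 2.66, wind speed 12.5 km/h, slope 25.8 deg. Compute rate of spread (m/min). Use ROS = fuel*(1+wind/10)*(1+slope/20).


Formula: ROS = fuel * (1 + wind/10) * (1 + slope/20)
Wind factor = 1 + 12.5/10 = 2.25
Slope factor = 1 + 25.8/20 = 2.29
ROS = 2.66 * 2.25 * 2.29 = 13.71 m/min

13.71


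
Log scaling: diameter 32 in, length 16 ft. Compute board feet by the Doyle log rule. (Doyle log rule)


Doyle: BF = (D - 4)^2 * L / 16
Adjusted diameter = 32 - 4 = 28 in
(D-4)^2 = 28^2 = 784
BF = 784 * 16 / 16 = 784 BF

784


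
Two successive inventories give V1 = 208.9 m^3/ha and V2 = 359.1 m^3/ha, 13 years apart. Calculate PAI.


Formula: PAI = (V_T2 - V_T1) / (T2 - T1)
Volume increment = 359.1 - 208.9 = 150.2 m^3/ha
PAI = 150.2 / 13 = 11.55 m^3/ha/year

11.55


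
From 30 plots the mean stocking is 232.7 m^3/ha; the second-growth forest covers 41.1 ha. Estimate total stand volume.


Formula: Total Volume = Mean Volume per ha * Total Area
Total Volume = 232.7 m^3/ha * 41.1 ha
Total Volume = 9564 m^3

9564


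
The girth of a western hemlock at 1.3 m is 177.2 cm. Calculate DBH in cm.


Formula: DBH = C / pi
DBH = 177.2 / pi
pi = 3.14159...
DBH = 56.4 cm

56.4


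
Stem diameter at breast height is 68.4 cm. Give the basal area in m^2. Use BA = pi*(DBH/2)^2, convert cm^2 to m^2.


Formula: BA = pi * (DBH/2)^2 / 10000  (cm^2 to m^2)
Radius = DBH/2 = 68.4/2 = 34.2 cm
BA = pi * 34.2^2 / 10000
   = 3674.5324 cm^2 / 10000
   = 0.3675 m^2

0.3675


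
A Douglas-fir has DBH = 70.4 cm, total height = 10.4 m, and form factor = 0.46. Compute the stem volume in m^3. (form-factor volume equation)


Formula: V = pi * (DBH/200)^2 * H * ff
Radius = DBH/200 = 70.4/200 = 0.352 m
Radius^2 = 0.352^2 = 0.123904 m^2
V = pi * 0.123904 * 10.4 * 0.46
V = 1.862 m^3

1.862


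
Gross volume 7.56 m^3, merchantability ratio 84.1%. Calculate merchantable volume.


Formula: MV = V_total * (merchantable_pct / 100)
Merchantable fraction = 84.1% / 100 = 0.841
MV = 7.56 m^3 * 0.841 = 6.358 m^3

6.358


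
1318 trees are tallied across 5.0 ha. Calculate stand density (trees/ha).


Formula: Stand Density = N_trees / Area_ha
Density = 1318 trees / 5.0 ha
Density = 264 trees/ha

264


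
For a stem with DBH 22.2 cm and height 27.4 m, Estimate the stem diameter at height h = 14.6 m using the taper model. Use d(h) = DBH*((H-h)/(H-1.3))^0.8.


Taper: d(h) = DBH * ((H - h) / (H - 1.3))^0.8
Numerator = H - h = 27.4 - 14.6 = 12.8 m
Denominator = H - 1.3 = 27.4 - 1.3 = 26.1 m
Ratio = 12.8 / 26.1 = 0.49042
d = 22.2 * 0.49042^0.8 = 12.6 cm

12.6


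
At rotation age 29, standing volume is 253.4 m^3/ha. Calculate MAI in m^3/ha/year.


Formula: MAI = Total Volume / Stand Age
MAI = 253.4 m^3/ha / 29 years
MAI = 8.74 m^3/ha/year

8.74


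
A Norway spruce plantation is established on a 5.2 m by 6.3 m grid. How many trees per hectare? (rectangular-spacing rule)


Formula: TPH = 10000 m^2/ha / (spacing_x * spacing_y)
Area per tree = 5.2 m * 6.3 m = 32.76 m^2
TPH = 10000 / 32.76 = 305 trees/ha

305


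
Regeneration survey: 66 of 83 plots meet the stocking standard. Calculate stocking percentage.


Formula: Stocking % = stocked plots / total plots * 100
Stocking = 66 / 83 * 100
Stocking = 0.7952 * 100 = 79.5%

79.5


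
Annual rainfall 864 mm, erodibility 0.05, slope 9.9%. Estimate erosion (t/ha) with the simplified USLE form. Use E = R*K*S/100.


Formula: E = R * K * S / 100  (simplified USLE)
R * K = 864 * 0.05 = 43.2
E = 43.2 * 9.9 / 100 = 4.28 t/ha

4.28


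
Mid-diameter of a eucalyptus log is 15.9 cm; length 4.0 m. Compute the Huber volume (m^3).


Huber: V = Am * L,  Am = pi*(Dm/200)^2
Am = pi*(15.9/200)^2 = 0.019856 m^2
V = 0.019856*4.0 = 0.0794 m^3

0.0794


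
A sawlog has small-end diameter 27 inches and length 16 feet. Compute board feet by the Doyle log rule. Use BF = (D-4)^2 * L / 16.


Doyle: BF = (D - 4)^2 * L / 16
Adjusted diameter = 27 - 4 = 23 in
(D-4)^2 = 23^2 = 529
BF = 529 * 16 / 16 = 529 BF

529


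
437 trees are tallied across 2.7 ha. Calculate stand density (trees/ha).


Formula: Stand Density = N_trees / Area_ha
Density = 437 trees / 2.7 ha
Density = 162 trees/ha

162


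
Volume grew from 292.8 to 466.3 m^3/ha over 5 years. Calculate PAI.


Formula: PAI = (V_T2 - V_T1) / (T2 - T1)
Volume increment = 466.3 - 292.8 = 173.5 m^3/ha
PAI = 173.5 / 5 = 34.7 m^3/ha/year

34.7


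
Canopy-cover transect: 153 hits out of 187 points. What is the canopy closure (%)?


Formula: Canopy closure = covered points / total points * 100
Closure = 153 / 187 * 100
Closure = 0.8182 * 100 = 81.8%

81.8


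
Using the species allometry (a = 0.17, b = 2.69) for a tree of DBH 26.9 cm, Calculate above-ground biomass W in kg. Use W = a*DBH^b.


Formula: W = a * DBH^b  (allometric power law)
DBH^b = 26.9^2.69 = 7015.0962
W = 0.17 * 7015.0962 = 1192.6 kg

1192.6


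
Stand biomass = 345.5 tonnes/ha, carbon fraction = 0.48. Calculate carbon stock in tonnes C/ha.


Formula: Carbon Stock = Biomass * Carbon Fraction
C = 345.5 t/ha * 0.48
C = 165.8 t C/ha

165.8


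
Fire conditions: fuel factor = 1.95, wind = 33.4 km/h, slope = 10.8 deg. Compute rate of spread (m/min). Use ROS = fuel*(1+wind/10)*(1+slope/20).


Formula: ROS = fuel * (1 + wind/10) * (1 + slope/20)
Wind factor = 1 + 33.4/10 = 4.34
Slope factor = 1 + 10.8/20 = 1.54
ROS = 1.95 * 4.34 * 1.54 = 13.03 m/min

13.03


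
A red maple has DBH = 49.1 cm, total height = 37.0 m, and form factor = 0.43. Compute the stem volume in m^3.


Formula: V = pi * (DBH/200)^2 * H * ff
Radius = DBH/200 = 49.1/200 = 0.2455 m
Radius^2 = 0.2455^2 = 0.06027025 m^2
V = pi * 0.06027025 * 37.0 * 0.43
V = 3.012 m^3

3.012


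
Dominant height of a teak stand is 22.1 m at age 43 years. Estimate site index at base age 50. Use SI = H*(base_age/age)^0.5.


Formula: SI = H_dom * (base_age / age)^0.5
Age ratio = 50 / 43 = 1.16279
sqrt(age_ratio) = 1.07833
SI = 22.1 * 1.07833 = 23.8 m

23.8


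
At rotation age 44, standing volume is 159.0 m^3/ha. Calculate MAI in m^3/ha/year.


Formula: MAI = Total Volume / Stand Age
MAI = 159.0 m^3/ha / 44 years
MAI = 3.61 m^3/ha/year

3.61


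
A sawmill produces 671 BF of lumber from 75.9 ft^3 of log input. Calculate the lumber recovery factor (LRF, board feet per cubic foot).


Formula: LRF = Lumber Output (BF) / Log Input (ft^3)
LRF = 671 BF / 75.9 ft^3
LRF = 8.84 BF/ft^3

8.84


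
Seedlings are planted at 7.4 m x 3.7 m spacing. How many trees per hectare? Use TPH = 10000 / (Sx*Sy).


Formula: TPH = 10000 m^2/ha / (spacing_x * spacing_y)
Area per tree = 7.4 m * 3.7 m = 27.38 m^2
TPH = 10000 / 27.38 = 365 trees/ha

365


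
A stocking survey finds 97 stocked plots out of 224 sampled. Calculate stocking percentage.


Formula: Stocking % = stocked plots / total plots * 100
Stocking = 97 / 224 * 100
Stocking = 0.433 * 100 = 43.3%

43.3


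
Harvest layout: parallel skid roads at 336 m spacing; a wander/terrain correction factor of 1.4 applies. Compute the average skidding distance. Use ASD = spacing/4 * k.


Formula: ASD = (spacing / 4) * correction
Uncorrected distance = spacing / 4 = 336 / 4 = 84 m
ASD = 84 * 1.4 = 118 m

118


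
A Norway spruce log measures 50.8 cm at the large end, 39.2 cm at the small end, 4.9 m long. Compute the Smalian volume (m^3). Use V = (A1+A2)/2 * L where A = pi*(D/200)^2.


Smalian: V = (A1 + A2)/2 * L,  A = pi*(D/200)^2
A1 = pi*(50.8/200)^2 = 0.202683 m^2
A2 = pi*(39.2/200)^2 = 0.120687 m^2
V = (0.202683+0.120687)/2*4.9 = 0.7923 m^3

0.7923


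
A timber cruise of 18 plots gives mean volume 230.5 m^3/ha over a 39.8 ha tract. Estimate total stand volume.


Formula: Total Volume = Mean Volume per ha * Total Area
Total Volume = 230.5 m^3/ha * 39.8 ha
Total Volume = 9174 m^3

9174


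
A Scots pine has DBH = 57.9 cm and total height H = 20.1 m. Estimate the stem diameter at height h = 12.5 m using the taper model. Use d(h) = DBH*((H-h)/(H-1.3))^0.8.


Taper: d(h) = DBH * ((H - h) / (H - 1.3))^0.8
Numerator = H - h = 20.1 - 12.5 = 7.6 m
Denominator = H - 1.3 = 20.1 - 1.3 = 18.8 m
Ratio = 7.6 / 18.8 = 0.40426
d = 57.9 * 0.40426^0.8 = 28.1 cm

28.1


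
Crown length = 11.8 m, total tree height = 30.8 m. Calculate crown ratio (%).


Formula: Crown Ratio = (Crown Length / Total Height) * 100
CR = (11.8 m / 30.8 m) * 100
CR = 0.3831 * 100 = 38.3%

38.3


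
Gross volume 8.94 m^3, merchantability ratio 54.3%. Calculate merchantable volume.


Formula: MV = V_total * (merchantable_pct / 100)
Merchantable fraction = 54.3% / 100 = 0.543
MV = 8.94 m^3 * 0.543 = 4.854 m^3

4.854


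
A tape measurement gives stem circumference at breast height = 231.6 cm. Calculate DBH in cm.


Formula: DBH = C / pi
DBH = 231.6 / pi
pi = 3.14159...
DBH = 73.7 cm

73.7


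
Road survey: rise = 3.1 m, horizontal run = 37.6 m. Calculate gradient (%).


Formula: Gradient = rise / run * 100
Gradient = 3.1 / 37.6 * 100 = 8.2%

8.2


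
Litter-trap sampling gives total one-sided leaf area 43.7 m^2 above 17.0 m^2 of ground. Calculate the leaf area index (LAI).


Formula: LAI = total leaf area / ground area  (dimensionless)
LAI = 43.7 m^2 / 17.0 m^2
LAI = 2.57

2.57


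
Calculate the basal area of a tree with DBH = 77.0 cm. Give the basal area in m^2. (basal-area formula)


Formula: BA = pi * (DBH/2)^2 / 10000  (cm^2 to m^2)
Radius = DBH/2 = 77.0/2 = 38.5 cm
BA = pi * 38.5^2 / 10000
   = 4656.6257 cm^2 / 10000
   = 0.4657 m^2

0.4657


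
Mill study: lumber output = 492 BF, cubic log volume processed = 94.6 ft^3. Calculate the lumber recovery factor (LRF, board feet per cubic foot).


Formula: LRF = Lumber Output (BF) / Log Input (ft^3)
LRF = 492 BF / 94.6 ft^3
LRF = 5.2 BF/ft^3

5.2


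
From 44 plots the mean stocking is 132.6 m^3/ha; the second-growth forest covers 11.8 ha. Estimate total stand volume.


Formula: Total Volume = Mean Volume per ha * Total Area
Total Volume = 132.6 m^3/ha * 11.8 ha
Total Volume = 1565 m^3

1565


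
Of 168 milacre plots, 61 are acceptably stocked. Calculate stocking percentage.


Formula: Stocking % = stocked plots / total plots * 100
Stocking = 61 / 168 * 100
Stocking = 0.3631 * 100 = 36.3%

36.3


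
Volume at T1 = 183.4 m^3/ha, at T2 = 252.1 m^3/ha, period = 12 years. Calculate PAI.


Formula: PAI = (V_T2 - V_T1) / (T2 - T1)
Volume increment = 252.1 - 183.4 = 68.7 m^3/ha
PAI = 68.7 / 12 = 5.73 m^3/ha/year

5.73


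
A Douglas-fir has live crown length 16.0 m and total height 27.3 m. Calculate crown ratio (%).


Formula: Crown Ratio = (Crown Length / Total Height) * 100
CR = (16.0 m / 27.3 m) * 100
CR = 0.5861 * 100 = 58.6%

58.6


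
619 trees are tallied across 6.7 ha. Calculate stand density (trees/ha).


Formula: Stand Density = N_trees / Area_ha
Density = 619 trees / 6.7 ha
Density = 92 trees/ha

92


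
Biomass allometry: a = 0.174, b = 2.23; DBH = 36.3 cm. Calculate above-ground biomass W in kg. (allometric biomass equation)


Formula: W = a * DBH^b  (allometric power law)
DBH^b = 36.3^2.23 = 3010.1752
W = 0.174 * 3010.1752 = 523.8 kg

523.8


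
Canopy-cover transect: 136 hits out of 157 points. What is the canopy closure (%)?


Formula: Canopy closure = covered points / total points * 100
Closure = 136 / 157 * 100
Closure = 0.8662 * 100 = 86.6%

86.6


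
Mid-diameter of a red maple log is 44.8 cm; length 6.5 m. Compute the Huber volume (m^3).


Huber: V = Am * L,  Am = pi*(Dm/200)^2
Am = pi*(44.8/200)^2 = 0.157633 m^2
V = 0.157633*6.5 = 1.0246 m^3

1.0246


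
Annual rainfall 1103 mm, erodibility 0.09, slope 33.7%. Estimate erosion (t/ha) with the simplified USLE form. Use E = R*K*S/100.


Formula: E = R * K * S / 100  (simplified USLE)
R * K = 1103 * 0.09 = 99.27
E = 99.27 * 33.7 / 100 = 33.45 t/ha

33.45


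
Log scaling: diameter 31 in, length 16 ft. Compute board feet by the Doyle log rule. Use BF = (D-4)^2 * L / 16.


Doyle: BF = (D - 4)^2 * L / 16
Adjusted diameter = 31 - 4 = 27 in
(D-4)^2 = 27^2 = 729
BF = 729 * 16 / 16 = 729 BF

729


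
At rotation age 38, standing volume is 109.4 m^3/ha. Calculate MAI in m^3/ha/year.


Formula: MAI = Total Volume / Stand Age
MAI = 109.4 m^3/ha / 38 years
MAI = 2.88 m^3/ha/year

2.88


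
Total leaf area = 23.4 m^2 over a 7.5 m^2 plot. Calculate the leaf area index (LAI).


Formula: LAI = total leaf area / ground area  (dimensionless)
LAI = 23.4 m^2 / 7.5 m^2
LAI = 3.12

3.12


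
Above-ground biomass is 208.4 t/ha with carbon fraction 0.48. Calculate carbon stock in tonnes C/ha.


Formula: Carbon Stock = Biomass * Carbon Fraction
C = 208.4 t/ha * 0.48
C = 100.0 t C/ha

100.0


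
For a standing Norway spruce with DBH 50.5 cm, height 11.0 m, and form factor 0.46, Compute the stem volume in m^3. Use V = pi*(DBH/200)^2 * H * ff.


Formula: V = pi * (DBH/200)^2 * H * ff
Radius = DBH/200 = 50.5/200 = 0.2525 m
Radius^2 = 0.2525^2 = 0.06375625 m^2
V = pi * 0.06375625 * 11.0 * 0.46
V = 1.013 m^3

1.013


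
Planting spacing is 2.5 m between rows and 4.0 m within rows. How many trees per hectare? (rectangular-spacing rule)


Formula: TPH = 10000 m^2/ha / (spacing_x * spacing_y)
Area per tree = 2.5 m * 4.0 m = 10.0 m^2
TPH = 10000 / 10.0 = 1000 trees/ha

1000


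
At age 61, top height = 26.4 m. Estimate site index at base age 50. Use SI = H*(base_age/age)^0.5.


Formula: SI = H_dom * (base_age / age)^0.5
Age ratio = 50 / 61 = 0.81967
sqrt(age_ratio) = 0.90536
SI = 26.4 * 0.90536 = 23.9 m

23.9


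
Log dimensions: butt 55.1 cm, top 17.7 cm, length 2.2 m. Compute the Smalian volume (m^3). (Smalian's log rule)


Smalian: V = (A1 + A2)/2 * L,  A = pi*(D/200)^2
A1 = pi*(55.1/200)^2 = 0.238448 m^2
A2 = pi*(17.7/200)^2 = 0.024606 m^2
V = (0.238448+0.024606)/2*2.2 = 0.2894 m^3

0.2894


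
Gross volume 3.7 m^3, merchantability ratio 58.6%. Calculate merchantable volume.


Formula: MV = V_total * (merchantable_pct / 100)
Merchantable fraction = 58.6% / 100 = 0.586
MV = 3.7 m^3 * 0.586 = 2.168 m^3

2.168


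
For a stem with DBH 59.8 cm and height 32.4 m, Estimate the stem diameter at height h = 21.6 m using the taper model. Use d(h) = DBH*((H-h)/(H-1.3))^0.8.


Taper: d(h) = DBH * ((H - h) / (H - 1.3))^0.8
Numerator = H - h = 32.4 - 21.6 = 10.8 m
Denominator = H - 1.3 = 32.4 - 1.3 = 31.1 m
Ratio = 10.8 / 31.1 = 0.34727
d = 59.8 * 0.34727^0.8 = 25.7 cm

25.7


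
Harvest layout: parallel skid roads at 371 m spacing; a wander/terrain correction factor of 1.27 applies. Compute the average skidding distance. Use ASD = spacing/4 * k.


Formula: ASD = (spacing / 4) * correction
Uncorrected distance = spacing / 4 = 371 / 4 = 92.75 m
ASD = 92.75 * 1.27 = 118 m

118


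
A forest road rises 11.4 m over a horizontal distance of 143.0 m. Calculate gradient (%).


Formula: Gradient = rise / run * 100
Gradient = 11.4 / 143.0 * 100 = 8.0%

8.0


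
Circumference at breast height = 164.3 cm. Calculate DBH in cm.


Formula: DBH = C / pi
DBH = 164.3 / pi
pi = 3.14159...
DBH = 52.3 cm

52.3


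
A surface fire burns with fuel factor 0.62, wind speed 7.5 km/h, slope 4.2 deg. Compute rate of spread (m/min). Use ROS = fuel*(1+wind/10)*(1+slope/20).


Formula: ROS = fuel * (1 + wind/10) * (1 + slope/20)
Wind factor = 1 + 7.5/10 = 1.75
Slope factor = 1 + 4.2/20 = 1.21
ROS = 0.62 * 1.75 * 1.21 = 1.31 m/min

1.31


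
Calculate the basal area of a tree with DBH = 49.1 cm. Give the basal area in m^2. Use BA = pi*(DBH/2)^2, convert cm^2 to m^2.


Formula: BA = pi * (DBH/2)^2 / 10000  (cm^2 to m^2)
Radius = DBH/2 = 49.1/2 = 24.55 cm
BA = pi * 24.55^2 / 10000
   = 1893.4457 cm^2 / 10000
   = 0.1893 m^2

0.1893


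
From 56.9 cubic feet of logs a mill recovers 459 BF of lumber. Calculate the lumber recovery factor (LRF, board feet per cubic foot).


Formula: LRF = Lumber Output (BF) / Log Input (ft^3)
LRF = 459 BF / 56.9 ft^3
LRF = 8.07 BF/ft^3

8.07


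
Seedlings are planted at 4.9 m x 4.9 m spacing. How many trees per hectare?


Formula: TPH = 10000 m^2/ha / (spacing_x * spacing_y)
Area per tree = 4.9 m * 4.9 m = 24.01 m^2
TPH = 10000 / 24.01 = 416 trees/ha

416


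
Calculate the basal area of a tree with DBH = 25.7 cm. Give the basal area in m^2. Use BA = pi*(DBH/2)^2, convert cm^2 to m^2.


Formula: BA = pi * (DBH/2)^2 / 10000  (cm^2 to m^2)
Radius = DBH/2 = 25.7/2 = 12.85 cm
BA = pi * 12.85^2 / 10000
   = 518.7476 cm^2 / 10000
   = 0.0519 m^2

0.0519


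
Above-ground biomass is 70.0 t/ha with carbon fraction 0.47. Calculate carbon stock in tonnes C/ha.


Formula: Carbon Stock = Biomass * Carbon Fraction
C = 70.0 t/ha * 0.47
C = 32.9 t C/ha

32.9


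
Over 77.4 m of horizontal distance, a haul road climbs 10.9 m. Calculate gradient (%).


Formula: Gradient = rise / run * 100
Gradient = 10.9 / 77.4 * 100 = 14.1%

14.1


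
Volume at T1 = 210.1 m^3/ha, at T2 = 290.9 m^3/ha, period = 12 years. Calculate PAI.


Formula: PAI = (V_T2 - V_T1) / (T2 - T1)
Volume increment = 290.9 - 210.1 = 80.8 m^3/ha
PAI = 80.8 / 12 = 6.73 m^3/ha/year

6.73


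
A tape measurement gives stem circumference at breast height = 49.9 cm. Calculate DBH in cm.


Formula: DBH = C / pi
DBH = 49.9 / pi
pi = 3.14159...
DBH = 15.9 cm

15.9


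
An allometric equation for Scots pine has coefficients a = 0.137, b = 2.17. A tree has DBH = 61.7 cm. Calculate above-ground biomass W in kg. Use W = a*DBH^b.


Formula: W = a * DBH^b  (allometric power law)
DBH^b = 61.7^2.17 = 7672.1804
W = 0.137 * 7672.1804 = 1051.1 kg

1051.1


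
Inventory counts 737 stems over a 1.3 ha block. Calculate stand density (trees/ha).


Formula: Stand Density = N_trees / Area_ha
Density = 737 trees / 1.3 ha
Density = 567 trees/ha

567


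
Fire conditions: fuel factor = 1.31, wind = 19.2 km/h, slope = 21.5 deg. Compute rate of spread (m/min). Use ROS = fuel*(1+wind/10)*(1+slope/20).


Formula: ROS = fuel * (1 + wind/10) * (1 + slope/20)
Wind factor = 1 + 19.2/10 = 2.92
Slope factor = 1 + 21.5/20 = 2.075
ROS = 1.31 * 2.92 * 2.075 = 7.94 m/min

7.94


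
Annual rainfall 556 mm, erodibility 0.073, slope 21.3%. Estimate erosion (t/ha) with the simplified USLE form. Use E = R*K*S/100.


Formula: E = R * K * S / 100  (simplified USLE)
R * K = 556 * 0.073 = 40.588
E = 40.588 * 21.3 / 100 = 8.65 t/ha

8.65


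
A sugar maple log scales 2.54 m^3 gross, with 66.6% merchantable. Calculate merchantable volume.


Formula: MV = V_total * (merchantable_pct / 100)
Merchantable fraction = 66.6% / 100 = 0.666
MV = 2.54 m^3 * 0.666 = 1.692 m^3

1.692


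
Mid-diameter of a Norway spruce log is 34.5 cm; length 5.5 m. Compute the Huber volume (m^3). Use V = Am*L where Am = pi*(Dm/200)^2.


Huber: V = Am * L,  Am = pi*(Dm/200)^2
Am = pi*(34.5/200)^2 = 0.093482 m^2
V = 0.093482*5.5 = 0.5142 m^3

0.5142


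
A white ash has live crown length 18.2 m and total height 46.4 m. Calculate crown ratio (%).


Formula: Crown Ratio = (Crown Length / Total Height) * 100
CR = (18.2 m / 46.4 m) * 100
CR = 0.3922 * 100 = 39.2%

39.2


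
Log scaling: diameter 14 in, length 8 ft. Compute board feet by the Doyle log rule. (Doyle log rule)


Doyle: BF = (D - 4)^2 * L / 16
Adjusted diameter = 14 - 4 = 10 in
(D-4)^2 = 10^2 = 100
BF = 100 * 8 / 16 = 50 BF

50


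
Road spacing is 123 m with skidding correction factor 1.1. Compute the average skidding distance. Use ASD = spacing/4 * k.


Formula: ASD = (spacing / 4) * correction
Uncorrected distance = spacing / 4 = 123 / 4 = 30.75 m
ASD = 30.75 * 1.1 = 34 m

34


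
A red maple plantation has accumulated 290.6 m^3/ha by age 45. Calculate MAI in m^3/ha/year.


Formula: MAI = Total Volume / Stand Age
MAI = 290.6 m^3/ha / 45 years
MAI = 6.46 m^3/ha/year

6.46


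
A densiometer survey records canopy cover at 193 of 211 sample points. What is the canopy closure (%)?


Formula: Canopy closure = covered points / total points * 100
Closure = 193 / 211 * 100
Closure = 0.9147 * 100 = 91.5%

91.5


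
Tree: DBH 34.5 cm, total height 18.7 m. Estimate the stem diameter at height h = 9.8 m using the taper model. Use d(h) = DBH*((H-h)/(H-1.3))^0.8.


Taper: d(h) = DBH * ((H - h) / (H - 1.3))^0.8
Numerator = H - h = 18.7 - 9.8 = 8.9 m
Denominator = H - 1.3 = 18.7 - 1.3 = 17.4 m
Ratio = 8.9 / 17.4 = 0.51149
d = 34.5 * 0.51149^0.8 = 20.2 cm

20.2


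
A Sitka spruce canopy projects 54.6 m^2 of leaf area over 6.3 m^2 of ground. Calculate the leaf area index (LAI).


Formula: LAI = total leaf area / ground area  (dimensionless)
LAI = 54.6 m^2 / 6.3 m^2
LAI = 8.67

8.67


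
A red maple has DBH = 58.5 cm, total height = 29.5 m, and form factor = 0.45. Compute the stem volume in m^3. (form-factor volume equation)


Formula: V = pi * (DBH/200)^2 * H * ff
Radius = DBH/200 = 58.5/200 = 0.2925 m
Radius^2 = 0.2925^2 = 0.08555625 m^2
V = pi * 0.08555625 * 29.5 * 0.45
V = 3.568 m^3

3.568


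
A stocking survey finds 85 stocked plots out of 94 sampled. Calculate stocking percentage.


Formula: Stocking % = stocked plots / total plots * 100
Stocking = 85 / 94 * 100
Stocking = 0.9043 * 100 = 90.4%

90.4


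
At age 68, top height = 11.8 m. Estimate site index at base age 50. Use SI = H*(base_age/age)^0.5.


Formula: SI = H_dom * (base_age / age)^0.5
Age ratio = 50 / 68 = 0.73529
sqrt(age_ratio) = 0.85749
SI = 11.8 * 0.85749 = 10.1 m

10.1


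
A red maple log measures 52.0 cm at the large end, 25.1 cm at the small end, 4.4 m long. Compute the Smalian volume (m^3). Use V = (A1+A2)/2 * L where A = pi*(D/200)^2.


Smalian: V = (A1 + A2)/2 * L,  A = pi*(D/200)^2
A1 = pi*(52.0/200)^2 = 0.212372 m^2
A2 = pi*(25.1/200)^2 = 0.049481 m^2
V = (0.212372+0.049481)/2*4.4 = 0.5761 m^3

0.5761


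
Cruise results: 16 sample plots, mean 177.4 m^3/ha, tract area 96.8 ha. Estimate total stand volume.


Formula: Total Volume = Mean Volume per ha * Total Area
Total Volume = 177.4 m^3/ha * 96.8 ha
Total Volume = 17172 m^3

17172


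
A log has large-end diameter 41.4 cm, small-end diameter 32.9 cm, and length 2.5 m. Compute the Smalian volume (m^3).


Smalian: V = (A1 + A2)/2 * L,  A = pi*(D/200)^2
A1 = pi*(41.4/200)^2 = 0.134614 m^2
A2 = pi*(32.9/200)^2 = 0.085012 m^2
V = (0.134614+0.085012)/2*2.5 = 0.2745 m^3

0.2745


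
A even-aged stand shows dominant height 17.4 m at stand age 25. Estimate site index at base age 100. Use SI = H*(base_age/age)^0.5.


Formula: SI = H_dom * (base_age / age)^0.5
Age ratio = 100 / 25 = 4.0
sqrt(age_ratio) = 2.0
SI = 17.4 * 2.0 = 34.8 m

34.8


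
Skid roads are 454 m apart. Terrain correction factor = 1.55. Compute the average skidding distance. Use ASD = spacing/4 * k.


Formula: ASD = (spacing / 4) * correction
Uncorrected distance = spacing / 4 = 454 / 4 = 113.5 m
ASD = 113.5 * 1.55 = 176 m

176


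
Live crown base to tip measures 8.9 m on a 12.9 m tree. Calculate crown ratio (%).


Formula: Crown Ratio = (Crown Length / Total Height) * 100
CR = (8.9 m / 12.9 m) * 100
CR = 0.6899 * 100 = 69.0%

69.0


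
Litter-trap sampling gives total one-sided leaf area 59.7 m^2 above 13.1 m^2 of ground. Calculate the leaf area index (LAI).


Formula: LAI = total leaf area / ground area  (dimensionless)
LAI = 59.7 m^2 / 13.1 m^2
LAI = 4.56

4.56


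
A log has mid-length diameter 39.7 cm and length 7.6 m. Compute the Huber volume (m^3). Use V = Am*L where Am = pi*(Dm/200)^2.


Huber: V = Am * L,  Am = pi*(Dm/200)^2
Am = pi*(39.7/200)^2 = 0.123786 m^2
V = 0.123786*7.6 = 0.9408 m^3

0.9408


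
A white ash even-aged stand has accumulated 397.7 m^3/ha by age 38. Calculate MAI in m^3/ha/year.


Formula: MAI = Total Volume / Stand Age
MAI = 397.7 m^3/ha / 38 years
MAI = 10.47 m^3/ha/year

10.47


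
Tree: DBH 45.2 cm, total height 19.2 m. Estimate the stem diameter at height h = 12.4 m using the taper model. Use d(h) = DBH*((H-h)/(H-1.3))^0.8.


Taper: d(h) = DBH * ((H - h) / (H - 1.3))^0.8
Numerator = H - h = 19.2 - 12.4 = 6.8 m
Denominator = H - 1.3 = 19.2 - 1.3 = 17.9 m
Ratio = 6.8 / 17.9 = 0.37989
d = 45.2 * 0.37989^0.8 = 20.8 cm

20.8


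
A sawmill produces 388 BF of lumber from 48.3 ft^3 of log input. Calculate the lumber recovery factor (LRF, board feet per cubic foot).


Formula: LRF = Lumber Output (BF) / Log Input (ft^3)
LRF = 388 BF / 48.3 ft^3
LRF = 8.03 BF/ft^3

8.03


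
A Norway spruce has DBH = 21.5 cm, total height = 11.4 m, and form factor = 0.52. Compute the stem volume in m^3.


Formula: V = pi * (DBH/200)^2 * H * ff
Radius = DBH/200 = 21.5/200 = 0.1075 m
Radius^2 = 0.1075^2 = 0.01155625 m^2
V = pi * 0.01155625 * 11.4 * 0.52
V = 0.215 m^3

0.215


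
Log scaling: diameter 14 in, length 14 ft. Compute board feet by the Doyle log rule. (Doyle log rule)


Doyle: BF = (D - 4)^2 * L / 16
Adjusted diameter = 14 - 4 = 10 in
(D-4)^2 = 10^2 = 100
BF = 100 * 14 / 16 = 88 BF

88


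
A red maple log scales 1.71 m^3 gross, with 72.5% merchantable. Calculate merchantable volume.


Formula: MV = V_total * (merchantable_pct / 100)
Merchantable fraction = 72.5% / 100 = 0.725
MV = 1.71 m^3 * 0.725 = 1.24 m^3

1.24


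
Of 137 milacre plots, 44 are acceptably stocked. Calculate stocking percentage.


Formula: Stocking % = stocked plots / total plots * 100
Stocking = 44 / 137 * 100
Stocking = 0.3212 * 100 = 32.1%

32.1


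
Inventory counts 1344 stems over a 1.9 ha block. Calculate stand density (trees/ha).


Formula: Stand Density = N_trees / Area_ha
Density = 1344 trees / 1.9 ha
Density = 707 trees/ha

707


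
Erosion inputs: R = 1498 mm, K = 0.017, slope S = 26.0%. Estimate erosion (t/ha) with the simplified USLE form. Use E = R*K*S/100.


Formula: E = R * K * S / 100  (simplified USLE)
R * K = 1498 * 0.017 = 25.466
E = 25.466 * 26.0 / 100 = 6.62 t/ha

6.62


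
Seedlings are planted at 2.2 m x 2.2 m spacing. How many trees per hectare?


Formula: TPH = 10000 m^2/ha / (spacing_x * spacing_y)
Area per tree = 2.2 m * 2.2 m = 4.84 m^2
TPH = 10000 / 4.84 = 2066 trees/ha

2066


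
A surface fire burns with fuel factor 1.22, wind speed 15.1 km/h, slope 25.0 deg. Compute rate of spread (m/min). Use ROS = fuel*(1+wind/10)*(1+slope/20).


Formula: ROS = fuel * (1 + wind/10) * (1 + slope/20)
Wind factor = 1 + 15.1/10 = 2.51
Slope factor = 1 + 25.0/20 = 2.25
ROS = 1.22 * 2.51 * 2.25 = 6.89 m/min

6.89


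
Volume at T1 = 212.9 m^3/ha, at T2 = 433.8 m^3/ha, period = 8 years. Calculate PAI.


Formula: PAI = (V_T2 - V_T1) / (T2 - T1)
Volume increment = 433.8 - 212.9 = 220.9 m^3/ha
PAI = 220.9 / 8 = 27.61 m^3/ha/year

27.61


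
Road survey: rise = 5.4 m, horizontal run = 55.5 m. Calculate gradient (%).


Formula: Gradient = rise / run * 100
Gradient = 5.4 / 55.5 * 100 = 9.7%

9.7


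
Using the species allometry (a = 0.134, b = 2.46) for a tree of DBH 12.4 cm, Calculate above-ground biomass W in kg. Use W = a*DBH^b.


Formula: W = a * DBH^b  (allometric power law)
DBH^b = 12.4^2.46 = 489.5729
W = 0.134 * 489.5729 = 65.6 kg

65.6


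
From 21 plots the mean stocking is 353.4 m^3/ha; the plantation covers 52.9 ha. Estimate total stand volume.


Formula: Total Volume = Mean Volume per ha * Total Area
Total Volume = 353.4 m^3/ha * 52.9 ha
Total Volume = 18695 m^3

18695


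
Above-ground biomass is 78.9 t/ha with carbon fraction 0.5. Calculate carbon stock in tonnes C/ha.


Formula: Carbon Stock = Biomass * Carbon Fraction
C = 78.9 t/ha * 0.5
C = 39.5 t C/ha

39.5


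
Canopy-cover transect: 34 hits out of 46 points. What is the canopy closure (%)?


Formula: Canopy closure = covered points / total points * 100
Closure = 34 / 46 * 100
Closure = 0.7391 * 100 = 73.9%

73.9


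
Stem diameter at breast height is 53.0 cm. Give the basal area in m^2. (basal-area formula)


Formula: BA = pi * (DBH/2)^2 / 10000  (cm^2 to m^2)
Radius = DBH/2 = 53.0/2 = 26.5 cm
BA = pi * 26.5^2 / 10000
   = 2206.1834 cm^2 / 10000
   = 0.2206 m^2

0.2206


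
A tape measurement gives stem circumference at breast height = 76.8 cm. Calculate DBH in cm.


Formula: DBH = C / pi
DBH = 76.8 / pi
pi = 3.14159...
DBH = 24.4 cm

24.4


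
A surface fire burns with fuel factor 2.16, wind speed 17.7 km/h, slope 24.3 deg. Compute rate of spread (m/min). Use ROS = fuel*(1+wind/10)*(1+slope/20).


Formula: ROS = fuel * (1 + wind/10) * (1 + slope/20)
Wind factor = 1 + 17.7/10 = 2.77
Slope factor = 1 + 24.3/20 = 2.215
ROS = 2.16 * 2.77 * 2.215 = 13.25 m/min

13.25


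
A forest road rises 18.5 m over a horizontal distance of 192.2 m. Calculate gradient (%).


Formula: Gradient = rise / run * 100
Gradient = 18.5 / 192.2 * 100 = 9.6%

9.6


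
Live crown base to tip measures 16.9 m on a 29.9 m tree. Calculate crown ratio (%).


Formula: Crown Ratio = (Crown Length / Total Height) * 100
CR = (16.9 m / 29.9 m) * 100
CR = 0.5652 * 100 = 56.5%

56.5


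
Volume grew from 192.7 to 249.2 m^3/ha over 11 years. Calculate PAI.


Formula: PAI = (V_T2 - V_T1) / (T2 - T1)
Volume increment = 249.2 - 192.7 = 56.5 m^3/ha
PAI = 56.5 / 11 = 5.14 m^3/ha/year

5.14


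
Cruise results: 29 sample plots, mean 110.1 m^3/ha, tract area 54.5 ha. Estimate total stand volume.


Formula: Total Volume = Mean Volume per ha * Total Area
Total Volume = 110.1 m^3/ha * 54.5 ha
Total Volume = 6000 m^3

6000


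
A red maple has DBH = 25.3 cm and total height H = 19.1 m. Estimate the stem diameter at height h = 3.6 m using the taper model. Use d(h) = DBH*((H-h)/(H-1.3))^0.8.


Taper: d(h) = DBH * ((H - h) / (H - 1.3))^0.8
Numerator = H - h = 19.1 - 3.6 = 15.5 m
Denominator = H - 1.3 = 19.1 - 1.3 = 17.8 m
Ratio = 15.5 / 17.8 = 0.87079
d = 25.3 * 0.87079^0.8 = 22.6 cm

22.6


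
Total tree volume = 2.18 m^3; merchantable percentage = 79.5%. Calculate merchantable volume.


Formula: MV = V_total * (merchantable_pct / 100)
Merchantable fraction = 79.5% / 100 = 0.795
MV = 2.18 m^3 * 0.795 = 1.733 m^3

1.733


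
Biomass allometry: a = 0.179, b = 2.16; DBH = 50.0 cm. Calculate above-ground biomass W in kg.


Formula: W = a * DBH^b  (allometric power law)
DBH^b = 50.0^2.16 = 4674.931
W = 0.179 * 4674.931 = 836.8 kg

836.8


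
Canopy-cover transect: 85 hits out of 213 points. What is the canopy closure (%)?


Formula: Canopy closure = covered points / total points * 100
Closure = 85 / 213 * 100
Closure = 0.3991 * 100 = 39.9%

39.9


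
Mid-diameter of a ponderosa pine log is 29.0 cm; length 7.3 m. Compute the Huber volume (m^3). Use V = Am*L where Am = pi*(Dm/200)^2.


Huber: V = Am * L,  Am = pi*(Dm/200)^2
Am = pi*(29.0/200)^2 = 0.066052 m^2
V = 0.066052*7.3 = 0.4822 m^3

0.4822


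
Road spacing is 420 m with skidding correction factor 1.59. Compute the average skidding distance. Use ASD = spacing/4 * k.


Formula: ASD = (spacing / 4) * correction
Uncorrected distance = spacing / 4 = 420 / 4 = 105 m
ASD = 105 * 1.59 = 167 m

167


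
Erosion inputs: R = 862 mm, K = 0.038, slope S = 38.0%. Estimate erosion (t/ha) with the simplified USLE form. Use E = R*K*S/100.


Formula: E = R * K * S / 100  (simplified USLE)
R * K = 862 * 0.038 = 32.756
E = 32.756 * 38.0 / 100 = 12.45 t/ha

12.45


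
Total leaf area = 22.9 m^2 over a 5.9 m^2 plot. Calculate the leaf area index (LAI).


Formula: LAI = total leaf area / ground area  (dimensionless)
LAI = 22.9 m^2 / 5.9 m^2
LAI = 3.88

3.88


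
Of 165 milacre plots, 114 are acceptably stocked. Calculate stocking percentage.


Formula: Stocking % = stocked plots / total plots * 100
Stocking = 114 / 165 * 100
Stocking = 0.6909 * 100 = 69.1%

69.1


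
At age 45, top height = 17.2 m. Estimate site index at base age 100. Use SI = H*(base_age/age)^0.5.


Formula: SI = H_dom * (base_age / age)^0.5
Age ratio = 100 / 45 = 2.22222
sqrt(age_ratio) = 1.49071
SI = 17.2 * 1.49071 = 25.6 m

25.6


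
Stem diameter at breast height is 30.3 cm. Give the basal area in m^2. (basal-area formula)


Formula: BA = pi * (DBH/2)^2 / 10000  (cm^2 to m^2)
Radius = DBH/2 = 30.3/2 = 15.15 cm
BA = pi * 15.15^2 / 10000
   = 721.0662 cm^2 / 10000
   = 0.0721 m^2

0.0721


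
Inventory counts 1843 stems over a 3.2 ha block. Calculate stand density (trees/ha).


Formula: Stand Density = N_trees / Area_ha
Density = 1843 trees / 3.2 ha
Density = 576 trees/ha

576
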